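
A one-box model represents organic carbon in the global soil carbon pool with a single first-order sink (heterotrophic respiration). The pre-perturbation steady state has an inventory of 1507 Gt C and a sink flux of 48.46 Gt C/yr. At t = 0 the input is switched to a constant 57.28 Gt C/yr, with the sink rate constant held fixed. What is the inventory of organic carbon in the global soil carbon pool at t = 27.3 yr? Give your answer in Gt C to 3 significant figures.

Residence time τ = M₀/F₀ = 31.10 yr. The eventual steady state is M_∞ = M₀·(F₁/F₀) = 1507 × 57.28/48.46 = 1781.3 Gt C.
The anomaly ΔM(t) = M(t) − M_∞ decays as ΔM₀·e^(−t/τ) with ΔM₀ = 1507 − 1781.3 = −274.3 Gt C.
At t = 27.3 yr, e^(−t/τ) = e^(−0.8779) = 0.4157, so ΔM = −114.0 Gt C and M = 1781.3 − 114.0 = 1667.3 Gt C.

1670 Gt C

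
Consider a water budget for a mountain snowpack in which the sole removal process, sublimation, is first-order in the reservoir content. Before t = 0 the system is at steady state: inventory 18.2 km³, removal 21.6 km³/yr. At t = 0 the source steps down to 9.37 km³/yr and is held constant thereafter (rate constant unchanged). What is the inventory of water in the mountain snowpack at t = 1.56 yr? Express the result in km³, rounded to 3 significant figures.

9.51 km³

Residence time τ = M₀/F₀ = 0.8426 yr. The eventual steady state is M_∞ = M₀·(F₁/F₀) = 18.2 × 9.37/21.6 = 7.8951 km³.
The anomaly ΔM(t) = M(t) − M_∞ decays as ΔM₀·e^(−t/τ) with ΔM₀ = 18.2 − 7.8951 = 10.30 km³.
At t = 1.56 yr, e^(−t/τ) = e^(−1.851) = 0.1570, so ΔM = 1.618 km³ and M = 7.8951 + 1.618 = 9.5131 km³.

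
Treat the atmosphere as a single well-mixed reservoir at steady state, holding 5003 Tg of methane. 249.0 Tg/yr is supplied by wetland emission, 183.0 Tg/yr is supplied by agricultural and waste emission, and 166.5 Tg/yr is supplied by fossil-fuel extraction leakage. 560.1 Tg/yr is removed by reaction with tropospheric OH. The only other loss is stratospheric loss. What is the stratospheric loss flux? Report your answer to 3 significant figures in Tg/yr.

38.4 Tg/yr

At steady state ΣF_in = ΣF_out.
ΣF_in = 249.0 + 183.0 + 166.5 = 598.50 Tg/yr.
Stratospheric loss flux = ΣF_in − (560.1) = 598.50 − 560.1 = 38.40 Tg/yr.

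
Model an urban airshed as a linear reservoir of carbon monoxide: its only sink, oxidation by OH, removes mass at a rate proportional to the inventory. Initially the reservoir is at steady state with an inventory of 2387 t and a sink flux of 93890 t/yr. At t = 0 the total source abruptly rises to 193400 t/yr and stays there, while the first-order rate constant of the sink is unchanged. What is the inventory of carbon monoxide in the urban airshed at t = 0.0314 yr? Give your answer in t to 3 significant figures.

Residence time τ = M₀/F₀ = 0.02542 yr. The eventual steady state is M_∞ = M₀·(F₁/F₀) = 2387 × 193400/93890 = 4916.9 t.
The anomaly ΔM(t) = M(t) − M_∞ decays as ΔM₀·e^(−t/τ) with ΔM₀ = 2387 − 4916.9 = −2530 t.
At t = 0.0314 yr, e^(−t/τ) = e^(−1.235) = 0.2908, so ΔM = −735.7 t and M = 4916.9 − 735.7 = 4181.2 t.

4180 t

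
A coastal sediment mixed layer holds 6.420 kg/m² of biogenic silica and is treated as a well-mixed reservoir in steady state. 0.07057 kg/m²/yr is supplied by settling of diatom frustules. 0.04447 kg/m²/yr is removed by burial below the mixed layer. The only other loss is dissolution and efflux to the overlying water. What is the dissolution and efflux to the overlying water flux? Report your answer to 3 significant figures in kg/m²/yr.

At steady state ΣF_in = ΣF_out.
ΣF_in = 0.070570 kg/m²/yr.
Dissolution and efflux to the overlying water flux = ΣF_in − (0.04447) = 0.070570 − 0.04447 = 0.02610 kg/m²/yr.

0.0261 kg/m²/yr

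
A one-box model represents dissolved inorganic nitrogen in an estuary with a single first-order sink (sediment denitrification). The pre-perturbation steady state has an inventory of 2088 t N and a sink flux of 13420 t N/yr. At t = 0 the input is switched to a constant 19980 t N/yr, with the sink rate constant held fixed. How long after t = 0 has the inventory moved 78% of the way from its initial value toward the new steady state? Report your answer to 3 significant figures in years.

0.236 yr

τ = M₀/F₀ = 2088/13420 = 0.1556 yr.
The remaining gap fraction is e^(−t/τ); 78% covered ⇒ e^(−t/τ) = 0.220.
t = −τ ln(0.220) = 0.1556 × 1.514 = 0.2356 yr.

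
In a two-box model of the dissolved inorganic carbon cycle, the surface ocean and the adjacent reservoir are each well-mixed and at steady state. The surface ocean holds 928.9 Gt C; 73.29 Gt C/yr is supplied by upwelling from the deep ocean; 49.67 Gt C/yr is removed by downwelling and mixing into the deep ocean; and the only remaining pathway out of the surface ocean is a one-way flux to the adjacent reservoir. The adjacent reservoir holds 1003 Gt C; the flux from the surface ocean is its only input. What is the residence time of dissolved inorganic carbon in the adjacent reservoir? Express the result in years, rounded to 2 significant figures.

Balance the surface ocean: ΣF_in = 73.290 Gt C/yr.
Flux to the adjacent reservoir = ΣF_in − (49.67) = 23.620 Gt C/yr.
At steady state the output of the adjacent reservoir equals its input, 23.620 Gt C/yr.
τ = M / F = 1003 / 23.620 = 42.46 yr.

42 yr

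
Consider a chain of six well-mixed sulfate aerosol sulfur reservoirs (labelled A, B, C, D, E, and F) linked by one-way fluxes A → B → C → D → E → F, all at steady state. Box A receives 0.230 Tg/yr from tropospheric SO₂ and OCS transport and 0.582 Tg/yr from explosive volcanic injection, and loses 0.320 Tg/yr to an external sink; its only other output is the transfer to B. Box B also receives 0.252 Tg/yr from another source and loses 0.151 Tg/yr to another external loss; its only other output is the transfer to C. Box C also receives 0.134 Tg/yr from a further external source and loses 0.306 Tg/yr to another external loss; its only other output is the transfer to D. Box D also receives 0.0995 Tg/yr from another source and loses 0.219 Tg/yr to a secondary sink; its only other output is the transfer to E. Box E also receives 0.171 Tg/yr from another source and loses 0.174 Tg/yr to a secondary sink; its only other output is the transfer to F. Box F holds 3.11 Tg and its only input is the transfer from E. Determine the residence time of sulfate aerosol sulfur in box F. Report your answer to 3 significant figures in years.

10.4 yr

Box A: F(A→B) = (0.230 + 0.582) − 0.320 = 0.49200 Tg/yr.
Box B: F(B→C) = (0.49200 + 0.252) − 0.151 = 0.59300 Tg/yr.
Box C: F(C→D) = (0.59300 + 0.134) − 0.306 = 0.42100 Tg/yr.
Box D: F(D→E) = (0.42100 + 0.0995) − 0.219 = 0.30150 Tg/yr.
Box E: F(E→F) = (0.30150 + 0.171) − 0.174 = 0.29850 Tg/yr.
Box F throughput = its input = 0.29850 Tg/yr; τ = 3.11 / 0.29850 = 10.42 yr.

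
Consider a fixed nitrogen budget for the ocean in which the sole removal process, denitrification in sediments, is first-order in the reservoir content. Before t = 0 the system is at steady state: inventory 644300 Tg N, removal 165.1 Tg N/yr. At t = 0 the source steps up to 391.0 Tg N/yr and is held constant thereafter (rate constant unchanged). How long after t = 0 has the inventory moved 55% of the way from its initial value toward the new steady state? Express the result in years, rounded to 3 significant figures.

τ = M₀/F₀ = 644300/165.1 = 3902 yr.
The remaining gap fraction is e^(−t/τ); 55% covered ⇒ e^(−t/τ) = 0.450.
t = −τ ln(0.450) = 3902 × 0.7985 = 3116 yr.

3120 yr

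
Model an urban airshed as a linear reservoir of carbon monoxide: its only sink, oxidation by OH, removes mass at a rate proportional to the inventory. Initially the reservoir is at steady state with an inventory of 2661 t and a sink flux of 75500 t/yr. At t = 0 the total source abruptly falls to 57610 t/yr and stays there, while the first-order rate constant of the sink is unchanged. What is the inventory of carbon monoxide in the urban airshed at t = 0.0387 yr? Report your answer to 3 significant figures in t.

2240 t

The sink rate constant is k = F₀/M₀ = 75500/2661 = 28.37 yr⁻¹.
Solving dM/dt = F₁ − kM with M(0) = M₀ gives M(t) = F₁/k + (M₀ − F₁/k)·e^(−kt).
F₁/k = 57610/28.37 = 2030.5 t; kt = 28.37 × 0.0387 = 1.098, e^(−kt) = 0.3335.
M(0.0387) = 2030.5 + (2661 − 2030.5) × 0.3335 = 2030.5 + 210.3 = 2240.8 t.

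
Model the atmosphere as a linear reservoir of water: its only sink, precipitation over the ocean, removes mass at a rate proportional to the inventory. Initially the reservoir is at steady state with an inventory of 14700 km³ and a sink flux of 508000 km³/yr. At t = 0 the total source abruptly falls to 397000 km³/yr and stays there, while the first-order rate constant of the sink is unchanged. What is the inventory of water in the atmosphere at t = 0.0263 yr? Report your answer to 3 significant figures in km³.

12800 km³

Residence time τ = M₀/F₀ = 0.02894 yr. The eventual steady state is M_∞ = M₀·(F₁/F₀) = 14700 × 397000/508000 = 11488 km³.
The anomaly ΔM(t) = M(t) − M_∞ decays as ΔM₀·e^(−t/τ) with ΔM₀ = 14700 − 11488 = 3212 km³.
At t = 0.0263 yr, e^(−t/τ) = e^(−0.9089) = 0.4030, so ΔM = 1294 km³ and M = 11488 + 1294 = 12782 km³.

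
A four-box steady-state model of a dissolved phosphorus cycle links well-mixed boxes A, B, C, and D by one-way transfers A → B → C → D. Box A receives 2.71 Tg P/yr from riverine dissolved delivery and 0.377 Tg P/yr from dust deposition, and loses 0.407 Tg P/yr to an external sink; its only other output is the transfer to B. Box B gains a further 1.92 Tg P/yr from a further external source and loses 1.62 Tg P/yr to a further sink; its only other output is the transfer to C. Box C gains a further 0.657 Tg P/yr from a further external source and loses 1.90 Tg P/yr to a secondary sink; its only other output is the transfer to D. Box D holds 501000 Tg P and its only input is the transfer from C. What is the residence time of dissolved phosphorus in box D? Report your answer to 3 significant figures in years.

288000 yr

Box A: F(A→B) = (2.71 + 0.377) − 0.407 = 2.6800 Tg P/yr.
Box B: F(B→C) = (2.6800 + 1.92) − 1.62 = 2.9800 Tg P/yr.
Box C: F(C→D) = (2.9800 + 0.657) − 1.90 = 1.7370 Tg P/yr.
Box D throughput = its input = 1.7370 Tg P/yr; τ = 501000 / 1.7370 = 288400 yr.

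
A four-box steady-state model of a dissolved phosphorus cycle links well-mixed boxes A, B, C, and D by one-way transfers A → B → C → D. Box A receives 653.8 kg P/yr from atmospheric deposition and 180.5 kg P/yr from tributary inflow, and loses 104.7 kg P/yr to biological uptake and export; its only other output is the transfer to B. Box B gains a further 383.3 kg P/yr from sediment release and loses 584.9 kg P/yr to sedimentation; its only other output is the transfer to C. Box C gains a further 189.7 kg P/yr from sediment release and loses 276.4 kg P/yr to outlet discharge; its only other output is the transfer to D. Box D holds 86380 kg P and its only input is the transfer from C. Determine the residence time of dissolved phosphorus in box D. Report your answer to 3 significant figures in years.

Box A: F(A→B) = (653.8 + 180.5) − 104.7 = 729.60 kg P/yr.
Box B: F(B→C) = (729.60 + 383.3) − 584.9 = 528.00 kg P/yr.
Box C: F(C→D) = (528.00 + 189.7) − 276.4 = 441.30 kg P/yr.
Box D throughput = its input = 441.30 kg P/yr; τ = 86380 / 441.30 = 195.7 yr.

196 yr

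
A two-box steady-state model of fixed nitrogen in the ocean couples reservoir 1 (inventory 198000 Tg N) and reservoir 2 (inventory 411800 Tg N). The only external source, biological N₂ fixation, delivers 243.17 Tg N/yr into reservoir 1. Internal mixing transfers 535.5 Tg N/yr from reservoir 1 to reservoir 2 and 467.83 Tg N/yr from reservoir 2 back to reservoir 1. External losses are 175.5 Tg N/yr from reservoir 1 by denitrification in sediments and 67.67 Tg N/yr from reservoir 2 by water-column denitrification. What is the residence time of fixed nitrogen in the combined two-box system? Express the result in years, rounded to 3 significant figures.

2510 yr

For the system as a whole, the A↔B exchange is internal and contributes nothing to the throughput; only the external sinks remove mass.
M_total = 198000 + 411800 = 609800 Tg N.
ΣF_external_out = 175.5 + 67.67 = 243.17 Tg N/yr.
τ = M_total / ΣF_ext = 609800 / 243.17 = 2508 yr.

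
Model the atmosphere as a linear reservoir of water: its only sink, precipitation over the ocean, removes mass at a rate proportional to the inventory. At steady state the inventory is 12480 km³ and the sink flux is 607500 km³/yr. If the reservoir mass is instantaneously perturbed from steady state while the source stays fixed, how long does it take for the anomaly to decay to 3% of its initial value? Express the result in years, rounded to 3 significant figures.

0.0720 yr

For a linear reservoir the anomaly decays as exp(−t/τ) with τ = M/F = 12480/607500 = 0.02054 yr.
exp(−t/τ) = 0.03 ⇒ t = −τ ln(0.03) = 0.02054 × 3.507 = 0.07204 yr.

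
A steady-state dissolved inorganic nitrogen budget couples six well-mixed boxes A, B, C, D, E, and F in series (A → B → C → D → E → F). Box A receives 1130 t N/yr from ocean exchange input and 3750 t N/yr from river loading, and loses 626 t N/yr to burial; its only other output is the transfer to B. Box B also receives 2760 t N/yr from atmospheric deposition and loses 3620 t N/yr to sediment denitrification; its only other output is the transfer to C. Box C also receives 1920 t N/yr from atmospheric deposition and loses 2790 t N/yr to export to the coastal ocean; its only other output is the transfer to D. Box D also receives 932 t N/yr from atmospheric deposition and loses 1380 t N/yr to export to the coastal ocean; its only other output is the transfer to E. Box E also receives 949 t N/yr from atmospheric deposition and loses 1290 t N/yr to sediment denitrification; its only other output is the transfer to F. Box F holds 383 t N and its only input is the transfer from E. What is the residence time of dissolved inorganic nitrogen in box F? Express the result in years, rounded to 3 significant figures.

Box A: F(A→B) = (1130 + 3750) − 626 = 4254.0 t N/yr.
Box B: F(B→C) = (4254.0 + 2760) − 3620 = 3394.0 t N/yr.
Box C: F(C→D) = (3394.0 + 1920) − 2790 = 2524.0 t N/yr.
Box D: F(D→E) = (2524.0 + 932) − 1380 = 2076.0 t N/yr.
Box E: F(E→F) = (2076.0 + 949) − 1290 = 1735.0 t N/yr.
Box F throughput = its input = 1735.0 t N/yr; τ = 383 / 1735.0 = 0.2207 yr.

0.221 yr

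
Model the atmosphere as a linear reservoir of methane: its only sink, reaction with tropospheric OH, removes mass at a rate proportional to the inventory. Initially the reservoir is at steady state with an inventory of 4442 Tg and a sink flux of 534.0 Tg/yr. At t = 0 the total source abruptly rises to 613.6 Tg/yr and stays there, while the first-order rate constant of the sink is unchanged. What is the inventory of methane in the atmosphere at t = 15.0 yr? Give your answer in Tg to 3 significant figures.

τ = M₀/F₀ = 4442/534.0 = 8.318 yr; rate constant k = 1/τ.
New steady state M_∞ = F₁/k = F₁·τ = 613.6 × 8.318 = 5104.1 Tg.
M(t) = M_∞ + (M₀ − M_∞)·e^(−t/τ); t/τ = 15.0/8.318 = 1.803, so e^(−t/τ) = 0.1648.
M(t) = 5104.1 − 662.1 × 0.1648 = 4995.0 Tg.

5000 Tg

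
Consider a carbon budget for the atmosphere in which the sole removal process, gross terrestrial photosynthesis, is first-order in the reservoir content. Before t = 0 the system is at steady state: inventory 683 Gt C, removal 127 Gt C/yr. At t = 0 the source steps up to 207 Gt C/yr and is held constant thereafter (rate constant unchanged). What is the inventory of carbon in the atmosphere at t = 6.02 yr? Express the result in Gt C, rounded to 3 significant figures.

τ = M₀/F₀ = 683/127 = 5.378 yr; rate constant k = 1/τ.
New steady state M_∞ = F₁/k = F₁·τ = 207 × 5.378 = 1113.2 Gt C.
M(t) = M_∞ + (M₀ − M_∞)·e^(−t/τ); t/τ = 6.02/5.378 = 1.119, so e^(−t/τ) = 0.3265.
M(t) = 1113.2 − 430.2 × 0.3265 = 972.77 Gt C.

973 Gt C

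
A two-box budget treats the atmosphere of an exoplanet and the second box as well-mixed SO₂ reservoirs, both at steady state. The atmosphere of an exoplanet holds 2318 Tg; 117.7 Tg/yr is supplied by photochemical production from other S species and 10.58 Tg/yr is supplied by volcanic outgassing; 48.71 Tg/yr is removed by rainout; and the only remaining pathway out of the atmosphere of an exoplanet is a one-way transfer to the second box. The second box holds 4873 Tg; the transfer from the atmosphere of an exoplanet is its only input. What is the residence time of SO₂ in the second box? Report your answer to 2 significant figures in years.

61 yr

Balance the atmosphere of an exoplanet: ΣF_in = 117.7 + 10.58 = 128.28 Tg/yr.
Transfer to the second box = ΣF_in − (48.71) = 79.570 Tg/yr.
At steady state the output of the second box equals its input, 79.570 Tg/yr.
τ = M / F = 4873 / 79.570 = 61.24 yr.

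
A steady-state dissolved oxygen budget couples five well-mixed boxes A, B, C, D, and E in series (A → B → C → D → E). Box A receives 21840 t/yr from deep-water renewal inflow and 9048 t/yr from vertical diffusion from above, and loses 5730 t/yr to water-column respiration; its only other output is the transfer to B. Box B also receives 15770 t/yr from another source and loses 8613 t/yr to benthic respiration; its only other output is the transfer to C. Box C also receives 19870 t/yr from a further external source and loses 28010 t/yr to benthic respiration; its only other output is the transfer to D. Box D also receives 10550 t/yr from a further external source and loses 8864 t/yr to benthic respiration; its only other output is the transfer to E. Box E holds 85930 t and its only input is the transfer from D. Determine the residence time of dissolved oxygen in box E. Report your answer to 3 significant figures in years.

3.32 yr

Box A: F(A→B) = (21840 + 9048) − 5730 = 25158 t/yr.
Box B: F(B→C) = (25158 + 15770) − 8613 = 32315 t/yr.
Box C: F(C→D) = (32315 + 19870) − 28010 = 24175 t/yr.
Box D: F(D→E) = (24175 + 10550) − 8864 = 25861 t/yr.
Box E throughput = its input = 25861 t/yr; τ = 85930 / 25861 = 3.323 yr.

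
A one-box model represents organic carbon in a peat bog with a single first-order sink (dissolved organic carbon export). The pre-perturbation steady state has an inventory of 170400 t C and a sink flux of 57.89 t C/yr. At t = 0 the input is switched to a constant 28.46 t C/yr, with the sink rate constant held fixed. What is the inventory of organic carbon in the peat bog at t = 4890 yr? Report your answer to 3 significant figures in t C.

τ = M₀/F₀ = 170400/57.89 = 2944 yr; rate constant k = 1/τ.
New steady state M_∞ = F₁/k = F₁·τ = 28.46 × 2944 = 83772 t C.
M(t) = M_∞ + (M₀ − M_∞)·e^(−t/τ); t/τ = 4890/2944 = 1.661, so e^(−t/τ) = 0.1899.
M(t) = 83772 + 86630 × 0.1899 = 100220 t C.

100000 t C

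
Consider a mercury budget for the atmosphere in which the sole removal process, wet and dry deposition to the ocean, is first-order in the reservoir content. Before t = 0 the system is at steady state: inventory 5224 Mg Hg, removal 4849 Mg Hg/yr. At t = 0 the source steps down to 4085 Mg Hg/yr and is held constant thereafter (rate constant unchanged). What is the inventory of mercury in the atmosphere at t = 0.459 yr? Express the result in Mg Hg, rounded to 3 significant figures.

4940 Mg Hg

The sink rate constant is k = F₀/M₀ = 4849/5224 = 0.9282 yr⁻¹.
Solving dM/dt = F₁ − kM with M(0) = M₀ gives M(t) = F₁/k + (M₀ − F₁/k)·e^(−kt).
F₁/k = 4085/0.9282 = 4400.9 Mg Hg; kt = 0.9282 × 0.459 = 0.4261, e^(−kt) = 0.6531.
M(0.459) = 4400.9 + (5224 − 4400.9) × 0.6531 = 4400.9 + 537.5 = 4938.5 Mg Hg.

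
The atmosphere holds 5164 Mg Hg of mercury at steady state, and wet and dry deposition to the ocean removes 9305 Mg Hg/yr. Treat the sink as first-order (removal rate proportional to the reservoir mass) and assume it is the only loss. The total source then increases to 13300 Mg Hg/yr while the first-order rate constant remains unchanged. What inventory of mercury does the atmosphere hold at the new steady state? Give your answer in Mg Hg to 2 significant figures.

Rate constant k = F/M = 9305 / 5164 = 1.802 yr⁻¹.
At the new steady state, source = k·M_new ⇒ M_new = 13300 / 1.802 = 7381 Mg Hg.
(Equivalently M_new = M × F_new/F_old = 5164 × 13300/9305.)

7400 Mg Hg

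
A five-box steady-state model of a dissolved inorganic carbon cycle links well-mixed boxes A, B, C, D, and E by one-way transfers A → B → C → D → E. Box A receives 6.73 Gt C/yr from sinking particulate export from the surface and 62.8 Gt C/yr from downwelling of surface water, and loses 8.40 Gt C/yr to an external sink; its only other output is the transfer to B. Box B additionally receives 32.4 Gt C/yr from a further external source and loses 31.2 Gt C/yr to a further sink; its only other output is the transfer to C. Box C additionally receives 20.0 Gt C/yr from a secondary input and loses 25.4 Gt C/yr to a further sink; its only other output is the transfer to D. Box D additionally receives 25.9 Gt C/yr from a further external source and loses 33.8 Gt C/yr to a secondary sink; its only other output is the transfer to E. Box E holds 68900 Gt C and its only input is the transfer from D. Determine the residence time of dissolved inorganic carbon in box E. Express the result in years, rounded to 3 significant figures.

Box A: F(A→B) = (6.73 + 62.8) − 8.40 = 61.130 Gt C/yr.
Box B: F(B→C) = (61.130 + 32.4) − 31.2 = 62.330 Gt C/yr.
Box C: F(C→D) = (62.330 + 20.0) − 25.4 = 56.930 Gt C/yr.
Box D: F(D→E) = (56.930 + 25.9) − 33.8 = 49.030 Gt C/yr.
Box E throughput = its input = 49.030 Gt C/yr; τ = 68900 / 49.030 = 1405 yr.

1410 yr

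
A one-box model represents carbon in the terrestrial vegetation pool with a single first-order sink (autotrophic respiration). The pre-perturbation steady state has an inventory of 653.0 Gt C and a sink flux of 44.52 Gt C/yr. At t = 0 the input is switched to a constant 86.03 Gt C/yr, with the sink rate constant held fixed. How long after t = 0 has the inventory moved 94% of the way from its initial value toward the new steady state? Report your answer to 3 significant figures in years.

τ = M₀/F₀ = 653.0/44.52 = 14.67 yr.
The remaining gap fraction is e^(−t/τ); 94% covered ⇒ e^(−t/τ) = 0.0600.
t = −τ ln(0.0600) = 14.67 × 2.813 = 41.27 yr.

41.3 yr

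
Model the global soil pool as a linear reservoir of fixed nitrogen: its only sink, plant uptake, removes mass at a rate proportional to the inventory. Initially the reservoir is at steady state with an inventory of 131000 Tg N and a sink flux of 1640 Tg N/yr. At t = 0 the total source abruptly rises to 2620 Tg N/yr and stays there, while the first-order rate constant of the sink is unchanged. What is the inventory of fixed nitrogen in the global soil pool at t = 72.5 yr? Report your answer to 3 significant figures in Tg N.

178000 Tg N

The sink rate constant is k = F₀/M₀ = 1640/131000 = 0.01252 yr⁻¹.
Solving dM/dt = F₁ − kM with M(0) = M₀ gives M(t) = F₁/k + (M₀ − F₁/k)·e^(−kt).
F₁/k = 2620/0.01252 = 209280 Tg N; kt = 0.01252 × 72.5 = 0.9076, e^(−kt) = 0.4035.
M(72.5) = 209280 + (131000 − 209280) × 0.4035 = 209280 − 31580 = 177700 Tg N.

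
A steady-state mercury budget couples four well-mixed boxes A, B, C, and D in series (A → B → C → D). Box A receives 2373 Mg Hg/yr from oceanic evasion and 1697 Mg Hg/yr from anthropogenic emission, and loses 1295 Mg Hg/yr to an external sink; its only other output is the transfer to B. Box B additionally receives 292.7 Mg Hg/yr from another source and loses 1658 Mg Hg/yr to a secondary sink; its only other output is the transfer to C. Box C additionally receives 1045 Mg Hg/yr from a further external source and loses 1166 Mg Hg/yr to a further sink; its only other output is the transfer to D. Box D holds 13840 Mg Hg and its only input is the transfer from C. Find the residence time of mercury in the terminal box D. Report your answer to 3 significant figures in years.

10.7 yr

Box A: F(A→B) = (2373 + 1697) − 1295 = 2775.0 Mg Hg/yr.
Box B: F(B→C) = (2775.0 + 292.7) − 1658 = 1409.7 Mg Hg/yr.
Box C: F(C→D) = (1409.7 + 1045) − 1166 = 1288.7 Mg Hg/yr.
Box D throughput = its input = 1288.7 Mg Hg/yr; τ = 13840 / 1288.7 = 10.74 yr.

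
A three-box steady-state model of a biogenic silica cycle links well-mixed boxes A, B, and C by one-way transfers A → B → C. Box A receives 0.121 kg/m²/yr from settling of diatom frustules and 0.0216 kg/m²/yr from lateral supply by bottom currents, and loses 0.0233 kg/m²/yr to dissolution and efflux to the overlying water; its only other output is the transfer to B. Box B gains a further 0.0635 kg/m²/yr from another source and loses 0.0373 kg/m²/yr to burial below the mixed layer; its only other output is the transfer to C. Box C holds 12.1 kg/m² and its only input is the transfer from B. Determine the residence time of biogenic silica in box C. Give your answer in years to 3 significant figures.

83.2 yr

Box A: F(A→B) = (0.121 + 0.0216) − 0.0233 = 0.11930 kg/m²/yr.
Box B: F(B→C) = (0.11930 + 0.0635) − 0.0373 = 0.14550 kg/m²/yr.
Box C throughput = its input = 0.14550 kg/m²/yr; τ = 12.1 / 0.14550 = 83.16 yr.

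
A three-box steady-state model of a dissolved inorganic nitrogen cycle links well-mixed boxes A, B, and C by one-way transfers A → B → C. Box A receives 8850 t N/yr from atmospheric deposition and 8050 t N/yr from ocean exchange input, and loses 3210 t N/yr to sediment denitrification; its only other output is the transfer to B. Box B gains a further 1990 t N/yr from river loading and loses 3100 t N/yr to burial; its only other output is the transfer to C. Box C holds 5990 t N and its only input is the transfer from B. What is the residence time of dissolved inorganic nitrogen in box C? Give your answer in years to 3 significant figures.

Box A: F(A→B) = (8850 + 8050) − 3210 = 13690 t N/yr.
Box B: F(B→C) = (13690 + 1990) − 3100 = 12580 t N/yr.
Box C throughput = its input = 12580 t N/yr; τ = 5990 / 12580 = 0.4762 yr.

0.476 yr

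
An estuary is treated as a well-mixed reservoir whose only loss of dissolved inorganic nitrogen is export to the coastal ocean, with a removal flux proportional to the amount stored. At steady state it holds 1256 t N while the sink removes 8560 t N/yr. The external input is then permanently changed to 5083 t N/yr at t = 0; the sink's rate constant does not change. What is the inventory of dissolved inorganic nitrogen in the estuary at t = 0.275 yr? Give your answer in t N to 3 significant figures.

The sink rate constant is k = F₀/M₀ = 8560/1256 = 6.815 yr⁻¹.
Solving dM/dt = F₁ − kM with M(0) = M₀ gives M(t) = F₁/k + (M₀ − F₁/k)·e^(−kt).
F₁/k = 5083/6.815 = 745.82 t N; kt = 6.815 × 0.275 = 1.874, e^(−kt) = 0.1535.
M(0.275) = 745.82 + (1256 − 745.82) × 0.1535 = 745.82 + 78.30 = 824.12 t N.

824 t N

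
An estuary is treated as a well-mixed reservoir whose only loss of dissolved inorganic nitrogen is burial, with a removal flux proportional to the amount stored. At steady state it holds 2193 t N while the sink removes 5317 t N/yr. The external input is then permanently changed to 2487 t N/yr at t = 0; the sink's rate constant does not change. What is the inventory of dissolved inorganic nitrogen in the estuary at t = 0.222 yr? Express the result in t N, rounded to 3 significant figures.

1710 t N

The sink rate constant is k = F₀/M₀ = 5317/2193 = 2.425 yr⁻¹.
Solving dM/dt = F₁ − kM with M(0) = M₀ gives M(t) = F₁/k + (M₀ − F₁/k)·e^(−kt).
F₁/k = 2487/2.425 = 1025.8 t N; kt = 2.425 × 0.222 = 0.5382, e^(−kt) = 0.5838.
M(0.222) = 1025.8 + (2193 − 1025.8) × 0.5838 = 1025.8 + 681.4 = 1707.2 t N.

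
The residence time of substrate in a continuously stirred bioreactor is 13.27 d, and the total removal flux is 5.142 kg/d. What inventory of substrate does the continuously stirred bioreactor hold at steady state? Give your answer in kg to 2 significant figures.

68 kg

τ = M/F ⇒ M = τ × F = 13.27 × 5.142 = 68.23 kg.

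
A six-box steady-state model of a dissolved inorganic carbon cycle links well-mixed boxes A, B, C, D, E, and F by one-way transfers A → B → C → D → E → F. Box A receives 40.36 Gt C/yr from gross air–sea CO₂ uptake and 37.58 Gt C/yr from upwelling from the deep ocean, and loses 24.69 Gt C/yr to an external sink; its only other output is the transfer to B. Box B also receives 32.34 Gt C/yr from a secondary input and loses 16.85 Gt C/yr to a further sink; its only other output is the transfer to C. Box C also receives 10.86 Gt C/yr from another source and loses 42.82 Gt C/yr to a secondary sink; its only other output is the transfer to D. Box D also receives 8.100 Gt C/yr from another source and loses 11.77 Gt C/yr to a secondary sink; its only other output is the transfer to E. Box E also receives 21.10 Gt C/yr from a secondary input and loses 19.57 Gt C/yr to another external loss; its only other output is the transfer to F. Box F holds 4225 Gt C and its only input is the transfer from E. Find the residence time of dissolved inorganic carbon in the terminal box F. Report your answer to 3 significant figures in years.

Box A: F(A→B) = (40.36 + 37.58) − 24.69 = 53.250 Gt C/yr.
Box B: F(B→C) = (53.250 + 32.34) − 16.85 = 68.740 Gt C/yr.
Box C: F(C→D) = (68.740 + 10.86) − 42.82 = 36.780 Gt C/yr.
Box D: F(D→E) = (36.780 + 8.100) − 11.77 = 33.110 Gt C/yr.
Box E: F(E→F) = (33.110 + 21.10) − 19.57 = 34.640 Gt C/yr.
Box F throughput = its input = 34.640 Gt C/yr; τ = 4225 / 34.640 = 122.0 yr.

122 yr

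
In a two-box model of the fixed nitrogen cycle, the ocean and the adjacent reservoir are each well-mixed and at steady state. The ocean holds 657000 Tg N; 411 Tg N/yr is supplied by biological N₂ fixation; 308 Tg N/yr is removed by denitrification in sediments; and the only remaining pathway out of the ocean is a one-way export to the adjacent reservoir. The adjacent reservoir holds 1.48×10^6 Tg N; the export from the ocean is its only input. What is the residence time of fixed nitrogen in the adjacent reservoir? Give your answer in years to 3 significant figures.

14400 yr

Balance the ocean: ΣF_in = 411.00 Tg N/yr.
Export to the adjacent reservoir = ΣF_in − (308) = 103.00 Tg N/yr.
At steady state the output of the adjacent reservoir equals its input, 103.00 Tg N/yr.
τ = M / F = 1.48×10^6 / 103.00 = 14370 yr.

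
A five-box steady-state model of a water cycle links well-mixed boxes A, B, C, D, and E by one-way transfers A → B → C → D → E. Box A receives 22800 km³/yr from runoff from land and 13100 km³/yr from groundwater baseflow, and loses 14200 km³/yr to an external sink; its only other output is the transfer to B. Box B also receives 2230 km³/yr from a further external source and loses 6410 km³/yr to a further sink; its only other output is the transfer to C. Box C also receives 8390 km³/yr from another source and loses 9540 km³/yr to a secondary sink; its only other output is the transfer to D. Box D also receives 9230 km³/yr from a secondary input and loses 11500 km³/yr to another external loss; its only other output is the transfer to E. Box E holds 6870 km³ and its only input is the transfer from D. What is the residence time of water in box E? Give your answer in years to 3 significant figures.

0.487 yr

Box A: F(A→B) = (22800 + 13100) − 14200 = 21700 km³/yr.
Box B: F(B→C) = (21700 + 2230) − 6410 = 17520 km³/yr.
Box C: F(C→D) = (17520 + 8390) − 9540 = 16370 km³/yr.
Box D: F(D→E) = (16370 + 9230) − 11500 = 14100 km³/yr.
Box E throughput = its input = 14100 km³/yr; τ = 6870 / 14100 = 0.4872 yr.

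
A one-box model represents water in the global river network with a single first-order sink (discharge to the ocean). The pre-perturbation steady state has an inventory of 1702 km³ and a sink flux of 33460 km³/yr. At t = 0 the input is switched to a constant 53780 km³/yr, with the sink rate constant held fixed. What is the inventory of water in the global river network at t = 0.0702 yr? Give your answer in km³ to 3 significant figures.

2480 km³

The sink rate constant is k = F₀/M₀ = 33460/1702 = 19.66 yr⁻¹.
Solving dM/dt = F₁ − kM with M(0) = M₀ gives M(t) = F₁/k + (M₀ − F₁/k)·e^(−kt).
F₁/k = 53780/19.66 = 2735.6 km³; kt = 19.66 × 0.0702 = 1.380, e^(−kt) = 0.2516.
M(0.0702) = 2735.6 + (1702 − 2735.6) × 0.2516 = 2735.6 − 260.0 = 2475.6 km³.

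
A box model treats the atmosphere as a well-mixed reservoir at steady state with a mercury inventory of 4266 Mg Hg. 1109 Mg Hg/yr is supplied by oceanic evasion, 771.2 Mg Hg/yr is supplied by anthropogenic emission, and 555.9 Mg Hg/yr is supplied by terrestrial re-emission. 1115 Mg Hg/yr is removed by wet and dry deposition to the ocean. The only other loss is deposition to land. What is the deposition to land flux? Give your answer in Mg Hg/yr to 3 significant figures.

1320 Mg Hg/yr

At steady state ΣF_in = ΣF_out.
ΣF_in = 1109 + 771.2 + 555.9 = 2436.1 Mg Hg/yr.
Deposition to land flux = ΣF_in − (1115) = 2436.1 − 1115 = 1321 Mg Hg/yr.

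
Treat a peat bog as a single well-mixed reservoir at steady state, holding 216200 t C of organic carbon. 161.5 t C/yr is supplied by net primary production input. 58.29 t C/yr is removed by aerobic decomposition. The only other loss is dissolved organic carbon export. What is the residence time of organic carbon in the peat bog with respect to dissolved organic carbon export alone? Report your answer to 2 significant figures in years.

2100 yr

At steady state ΣF_in = ΣF_out.
ΣF_in = 161.50 t C/yr.
Dissolved organic carbon export flux = ΣF_in − (58.29) = 161.50 − 58.29 = 103.2 t C/yr.
τ = M / F = 216200 / 103.2 = 2095 yr.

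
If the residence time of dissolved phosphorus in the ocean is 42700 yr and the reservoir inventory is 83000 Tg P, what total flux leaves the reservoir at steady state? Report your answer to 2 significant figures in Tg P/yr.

1.9 Tg P/yr

F = M / τ = 83000 / 42700 = 1.944 Tg P/yr.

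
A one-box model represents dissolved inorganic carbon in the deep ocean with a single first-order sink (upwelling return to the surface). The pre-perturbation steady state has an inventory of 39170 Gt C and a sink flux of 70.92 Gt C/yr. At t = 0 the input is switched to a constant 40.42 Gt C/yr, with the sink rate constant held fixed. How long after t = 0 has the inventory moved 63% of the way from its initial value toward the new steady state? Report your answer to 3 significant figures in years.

τ = M₀/F₀ = 39170/70.92 = 552.3 yr.
The remaining gap fraction is e^(−t/τ); 63% covered ⇒ e^(−t/τ) = 0.370.
t = −τ ln(0.370) = 552.3 × 0.9943 = 549.1 yr.

549 yr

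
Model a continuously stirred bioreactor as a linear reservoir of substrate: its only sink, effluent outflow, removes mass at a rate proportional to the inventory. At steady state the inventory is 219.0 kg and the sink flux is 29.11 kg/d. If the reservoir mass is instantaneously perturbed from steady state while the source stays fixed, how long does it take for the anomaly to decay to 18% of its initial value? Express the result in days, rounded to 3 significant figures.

12.9 d

For a linear reservoir the anomaly decays as exp(−t/τ) with τ = M/F = 219.0/29.11 = 7.523 d.
exp(−t/τ) = 0.18 ⇒ t = −τ ln(0.18) = 7.523 × 1.715 = 12.90 d.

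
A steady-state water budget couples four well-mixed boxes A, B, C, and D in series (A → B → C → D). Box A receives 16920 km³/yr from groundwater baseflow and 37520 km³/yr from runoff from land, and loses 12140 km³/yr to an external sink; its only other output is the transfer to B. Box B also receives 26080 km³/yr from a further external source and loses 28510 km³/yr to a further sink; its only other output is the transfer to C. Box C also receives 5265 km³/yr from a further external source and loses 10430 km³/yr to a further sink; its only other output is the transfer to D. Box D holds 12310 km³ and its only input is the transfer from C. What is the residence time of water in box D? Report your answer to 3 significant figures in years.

0.355 yr

Box A: F(A→B) = (16920 + 37520) − 12140 = 42300 km³/yr.
Box B: F(B→C) = (42300 + 26080) − 28510 = 39870 km³/yr.
Box C: F(C→D) = (39870 + 5265) − 10430 = 34705 km³/yr.
Box D throughput = its input = 34705 km³/yr; τ = 12310 / 34705 = 0.3547 yr.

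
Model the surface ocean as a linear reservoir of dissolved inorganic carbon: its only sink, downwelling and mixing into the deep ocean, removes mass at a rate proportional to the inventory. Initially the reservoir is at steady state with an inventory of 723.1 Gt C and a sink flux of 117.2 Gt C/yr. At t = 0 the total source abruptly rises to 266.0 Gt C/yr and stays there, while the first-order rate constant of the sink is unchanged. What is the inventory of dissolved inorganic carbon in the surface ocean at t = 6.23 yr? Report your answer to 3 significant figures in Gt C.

1310 Gt C

Residence time τ = M₀/F₀ = 6.170 yr. The eventual steady state is M_∞ = M₀·(F₁/F₀) = 723.1 × 266.0/117.2 = 1641.2 Gt C.
The anomaly ΔM(t) = M(t) − M_∞ decays as ΔM₀·e^(−t/τ) with ΔM₀ = 723.1 − 1641.2 = −918.1 Gt C.
At t = 6.23 yr, e^(−t/τ) = e^(−1.010) = 0.3643, so ΔM = −334.5 Gt C and M = 1641.2 − 334.5 = 1306.7 Gt C.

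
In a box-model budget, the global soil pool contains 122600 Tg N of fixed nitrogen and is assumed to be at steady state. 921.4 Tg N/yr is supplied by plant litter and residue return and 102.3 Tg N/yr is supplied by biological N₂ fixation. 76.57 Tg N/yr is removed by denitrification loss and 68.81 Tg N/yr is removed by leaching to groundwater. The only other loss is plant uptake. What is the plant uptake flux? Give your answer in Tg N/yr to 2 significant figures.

880 Tg N/yr

At steady state ΣF_in = ΣF_out.
ΣF_in = 921.4 + 102.3 = 1023.7 Tg N/yr.
Plant uptake flux = ΣF_in − (76.57 + 68.81) = 1023.7 − 145.4 = 878.3 Tg N/yr.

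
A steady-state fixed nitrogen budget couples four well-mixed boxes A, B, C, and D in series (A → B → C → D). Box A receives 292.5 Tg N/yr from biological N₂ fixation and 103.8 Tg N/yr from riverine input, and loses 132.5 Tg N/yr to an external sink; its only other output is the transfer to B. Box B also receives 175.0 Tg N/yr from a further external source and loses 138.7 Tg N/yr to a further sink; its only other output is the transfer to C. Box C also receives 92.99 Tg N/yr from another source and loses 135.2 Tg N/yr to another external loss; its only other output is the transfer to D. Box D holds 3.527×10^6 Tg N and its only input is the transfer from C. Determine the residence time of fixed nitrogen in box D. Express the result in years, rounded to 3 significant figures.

Box A: F(A→B) = (292.5 + 103.8) − 132.5 = 263.80 Tg N/yr.
Box B: F(B→C) = (263.80 + 175.0) − 138.7 = 300.10 Tg N/yr.
Box C: F(C→D) = (300.10 + 92.99) − 135.2 = 257.89 Tg N/yr.
Box D throughput = its input = 257.89 Tg N/yr; τ = 3.527×10^6 / 257.89 = 13680 yr.

13700 yr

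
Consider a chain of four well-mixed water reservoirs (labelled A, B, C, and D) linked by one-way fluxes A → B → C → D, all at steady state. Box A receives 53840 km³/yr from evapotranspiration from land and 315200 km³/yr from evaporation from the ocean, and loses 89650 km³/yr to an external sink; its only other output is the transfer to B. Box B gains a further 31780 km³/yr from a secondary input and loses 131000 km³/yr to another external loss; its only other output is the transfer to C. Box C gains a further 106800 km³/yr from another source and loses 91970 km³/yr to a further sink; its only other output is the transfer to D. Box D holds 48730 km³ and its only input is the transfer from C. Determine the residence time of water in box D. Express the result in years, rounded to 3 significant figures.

0.250 yr

Box A: F(A→B) = (53840 + 315200) − 89650 = 279390 km³/yr.
Box B: F(B→C) = (279390 + 31780) − 131000 = 180170 km³/yr.
Box C: F(C→D) = (180170 + 106800) − 91970 = 195000 km³/yr.
Box D throughput = its input = 195000 km³/yr; τ = 48730 / 195000 = 0.2499 yr.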